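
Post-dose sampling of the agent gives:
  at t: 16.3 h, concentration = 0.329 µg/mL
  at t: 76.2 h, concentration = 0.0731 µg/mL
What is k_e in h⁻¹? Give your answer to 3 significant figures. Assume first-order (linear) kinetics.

0.0251 h⁻¹

k = ln(C₁/C₂) / (t₂ − t₁) = ln(0.329/0.0731) / (76.2 − 16.3)
  = 1.504 / 59.90 = 0.02511 h⁻¹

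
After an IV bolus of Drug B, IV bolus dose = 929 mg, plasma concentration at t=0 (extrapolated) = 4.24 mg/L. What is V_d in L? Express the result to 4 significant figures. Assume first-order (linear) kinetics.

219.1 L

Vd = Dose / C₀ = 929.0 / 4.24 = 219.1 L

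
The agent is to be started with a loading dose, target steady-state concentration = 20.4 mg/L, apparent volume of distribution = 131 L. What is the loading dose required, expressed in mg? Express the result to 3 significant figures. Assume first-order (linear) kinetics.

LD = Css × Vd = 20.4 × 131 = 2672 mg

2670 mg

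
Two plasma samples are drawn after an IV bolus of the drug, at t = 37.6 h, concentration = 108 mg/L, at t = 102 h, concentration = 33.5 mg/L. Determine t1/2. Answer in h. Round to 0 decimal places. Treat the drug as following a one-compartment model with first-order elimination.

k = ln(C₁/C₂) / (t₂ − t₁) = ln(108/33.5) / (102 − 37.6)
  = 1.171 / 64.40 = 0.01818 h⁻¹
t½ = ln2 / k = 0.693147 / 0.01818 = 38.13 h

38 h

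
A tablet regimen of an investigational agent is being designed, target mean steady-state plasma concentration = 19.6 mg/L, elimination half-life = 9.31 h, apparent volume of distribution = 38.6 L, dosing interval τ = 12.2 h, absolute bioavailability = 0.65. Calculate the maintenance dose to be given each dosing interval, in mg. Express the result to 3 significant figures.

k = ln2 / t½ = 0.693147 / 9.31 = 0.07445 h⁻¹
CL = k × Vd = 0.07445 × 38.6 = 2.874 L/h
At steady state, F × (Dose/τ) = Css × CL.
Dose = Css × CL × τ / F = 19.6 × 2.874 × 12.2 / 0.65 = 1057 mg

1060 mg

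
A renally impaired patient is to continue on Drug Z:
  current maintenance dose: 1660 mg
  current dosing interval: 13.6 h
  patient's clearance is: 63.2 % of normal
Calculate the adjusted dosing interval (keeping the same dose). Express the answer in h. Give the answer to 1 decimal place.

21.5 h

To keep the same average steady-state level, dosing rate must scale with clearance.
CL ratio = 63.2 / 100 = 0.6320
New interval (same dose) = 13.6 / 0.6320 = 21.52 h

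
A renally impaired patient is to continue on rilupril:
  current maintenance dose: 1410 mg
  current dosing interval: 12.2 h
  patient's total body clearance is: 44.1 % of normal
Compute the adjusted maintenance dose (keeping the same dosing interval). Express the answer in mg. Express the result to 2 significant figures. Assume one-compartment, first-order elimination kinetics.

To keep the same average steady-state level, dosing rate must scale with clearance.
CL ratio = 44.1 / 100 = 0.4410
New dose (same interval) = 1410 × 0.4410 = 621.8 mg

620 mg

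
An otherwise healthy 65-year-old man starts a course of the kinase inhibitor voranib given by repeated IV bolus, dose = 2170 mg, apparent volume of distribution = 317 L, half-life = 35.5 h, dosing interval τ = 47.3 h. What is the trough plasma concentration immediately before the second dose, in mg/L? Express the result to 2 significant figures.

2.7 mg/L

C₀ per dose = Dose / Vd = 2170 / 317 = 6.845 mg/L
k = ln2 / t½ = 0.693147 / 35.5 = 0.01953 h⁻¹
Fraction remaining after one interval: r = e^(−kτ) = e^(−0.01953 × 47.3) = 0.3970
Before dose 2, 1 dose has been given (aged 1τ).
C_trough = C₀ × r = 6.845 × 0.3970 = 2.717 mg/L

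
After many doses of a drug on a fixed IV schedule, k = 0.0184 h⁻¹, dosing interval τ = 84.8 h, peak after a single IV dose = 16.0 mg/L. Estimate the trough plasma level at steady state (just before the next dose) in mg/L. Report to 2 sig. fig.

4.3 mg/L

e^(−kτ) = e^(−0.01840 × 84.8) = 0.2101
Accumulation ratio R = 1 / (1 − e^(−kτ)) = 1 / (1 − 0.2101) = 1.266
Steady-state trough = C₀ × R × e^(−kτ) = 16.0 × 1.266 × 0.2101 = 4.256 mg/L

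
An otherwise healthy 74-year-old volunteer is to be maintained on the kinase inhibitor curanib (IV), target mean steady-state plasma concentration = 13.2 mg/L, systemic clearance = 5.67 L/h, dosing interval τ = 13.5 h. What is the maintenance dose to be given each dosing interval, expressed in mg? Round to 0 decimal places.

At steady state, Dose/τ = Css × CL.
Dose = Css × CL × τ = 13.2 × 5.670 × 13.5 = 1010 mg

1010 mg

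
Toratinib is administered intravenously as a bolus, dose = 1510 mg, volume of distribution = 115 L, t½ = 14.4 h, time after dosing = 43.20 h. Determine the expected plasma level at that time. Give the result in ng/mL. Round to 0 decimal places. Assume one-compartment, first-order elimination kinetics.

1641 ng/mL

C₀ = Dose / Vd = 1510 / 115 = 13.13 mg/L
k = ln2 / t½ = 0.693147 / 14.4 = 0.04814 h⁻¹
t / t½ = 43.20 / 14.4 = 3 half-lives
C = C₀ × (1/2)^3 = 13.13 × 0.1250 = 1.641 mg/L
Convert: 1.641 mg/L × 1000 = 1641 ng/mL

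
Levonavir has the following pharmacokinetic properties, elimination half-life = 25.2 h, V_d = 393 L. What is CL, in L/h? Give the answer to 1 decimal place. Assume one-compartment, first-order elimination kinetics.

k = ln2 / t½ = 0.693147 / 25.2 = 0.02751 h⁻¹
CL = k × Vd = 0.02751 × 393 = 10.81 L/h

10.8 L/h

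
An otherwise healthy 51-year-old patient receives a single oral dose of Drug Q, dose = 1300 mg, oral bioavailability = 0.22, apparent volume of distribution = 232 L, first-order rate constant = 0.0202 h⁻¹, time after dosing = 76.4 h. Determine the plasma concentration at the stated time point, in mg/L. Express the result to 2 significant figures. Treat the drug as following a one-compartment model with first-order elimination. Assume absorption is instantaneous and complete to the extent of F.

0.26 mg/L

Amount reaching circulation = F × Dose = 0.22 × 1300 = 286.0 mg
C₀ = F·Dose / Vd = 286.0 / 232 = 1.233 mg/L
C = C₀ · e^(−k·t) = 1.233 × e^(−0.02020 × 76.4)
  = 1.233 × 0.2137 = 0.2635 mg/L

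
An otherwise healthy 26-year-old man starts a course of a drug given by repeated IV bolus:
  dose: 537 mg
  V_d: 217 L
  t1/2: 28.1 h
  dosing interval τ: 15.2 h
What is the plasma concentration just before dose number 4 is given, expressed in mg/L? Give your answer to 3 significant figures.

C₀ per dose = Dose / Vd = 537 / 217 = 2.475 mg/L
k = ln2 / t½ = 0.693147 / 28.1 = 0.02467 h⁻¹
Fraction remaining after one interval: r = e^(−kτ) = e^(−0.02467 × 15.2) = 0.6873
Before dose 4, 3 doses have been given (aged 1τ, 2τ, 3τ).
C_trough = C₀ × (r + r² + … + r^3) = C₀ × r(1−r^3)/(1−r)
        = 2.475 × 0.6873 × (1 − 0.3247) / (1 − 0.6873) = 3.674 mg/L

3.67 mg/L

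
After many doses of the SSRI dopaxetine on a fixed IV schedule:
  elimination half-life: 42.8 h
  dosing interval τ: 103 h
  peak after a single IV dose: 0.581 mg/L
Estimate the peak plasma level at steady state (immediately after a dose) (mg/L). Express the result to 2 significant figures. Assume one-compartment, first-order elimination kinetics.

k = ln2 / t½ = 0.693147 / 42.8 = 0.01620 h⁻¹
e^(−kτ) = e^(−0.01620 × 103) = 0.1885
Accumulation ratio R = 1 / (1 − e^(−kτ)) = 1 / (1 − 0.1885) = 1.232
Steady-state peak = C₀ × R = 0.581 × 1.232 = 0.7158 mg/L

0.72 mg/L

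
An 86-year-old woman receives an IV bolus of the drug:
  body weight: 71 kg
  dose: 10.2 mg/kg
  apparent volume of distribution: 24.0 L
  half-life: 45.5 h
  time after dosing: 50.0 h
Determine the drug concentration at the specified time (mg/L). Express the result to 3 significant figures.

14.1 mg/L

Total dose = 10.2 × 71 = 724.2 mg
C₀ = Dose / Vd = 724.2 / 24.0 = 30.18 mg/L
k = ln2 / t½ = 0.693147 / 45.5 = 0.01523 h⁻¹
C = C₀ · e^(−k·t) = 30.18 × e^(−0.01523 × 50.0)
  = 30.18 × 0.4670 = 14.09 mg/L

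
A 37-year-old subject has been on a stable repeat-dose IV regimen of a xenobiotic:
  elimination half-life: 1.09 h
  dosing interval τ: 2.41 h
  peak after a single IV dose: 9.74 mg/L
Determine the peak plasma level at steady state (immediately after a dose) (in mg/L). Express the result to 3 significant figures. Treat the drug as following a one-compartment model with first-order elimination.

12.4 mg/L

k = ln2 / t½ = 0.693147 / 1.09 = 0.6359 h⁻¹
e^(−kτ) = e^(−0.6359 × 2.41) = 0.2160
Accumulation ratio R = 1 / (1 − e^(−kτ)) = 1 / (1 − 0.2160) = 1.276
Steady-state peak = C₀ × R = 9.74 × 1.276 = 12.43 mg/L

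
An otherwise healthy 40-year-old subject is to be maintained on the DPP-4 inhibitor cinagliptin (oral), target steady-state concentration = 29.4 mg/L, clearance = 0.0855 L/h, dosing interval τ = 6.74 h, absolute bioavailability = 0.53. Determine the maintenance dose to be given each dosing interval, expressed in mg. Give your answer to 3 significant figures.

At steady state, F × (Dose/τ) = Css × CL.
Dose = Css × CL × τ / F = 29.4 × 0.08550 × 6.74 / 0.53 = 31.97 mg

32.0 mg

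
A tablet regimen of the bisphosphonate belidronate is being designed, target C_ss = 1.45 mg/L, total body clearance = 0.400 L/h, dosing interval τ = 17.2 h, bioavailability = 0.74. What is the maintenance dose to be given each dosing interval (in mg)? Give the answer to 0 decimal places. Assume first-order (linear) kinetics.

13 mg

At steady state, F × (Dose/τ) = Css × CL.
Dose = Css × CL × τ / F = 1.45 × 0.4000 × 17.2 / 0.74 = 13.48 mg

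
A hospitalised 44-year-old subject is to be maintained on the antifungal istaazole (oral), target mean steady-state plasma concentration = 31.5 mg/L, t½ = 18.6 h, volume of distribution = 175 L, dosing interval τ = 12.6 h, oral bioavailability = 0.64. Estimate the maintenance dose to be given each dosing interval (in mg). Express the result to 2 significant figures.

k = ln2 / t½ = 0.693147 / 18.6 = 0.03727 h⁻¹
CL = k × Vd = 0.03727 × 175 = 6.522 L/h
At steady state, F × (Dose/τ) = Css × CL.
Dose = Css × CL × τ / F = 31.5 × 6.522 × 12.6 / 0.64 = 4045 mg

4000 mg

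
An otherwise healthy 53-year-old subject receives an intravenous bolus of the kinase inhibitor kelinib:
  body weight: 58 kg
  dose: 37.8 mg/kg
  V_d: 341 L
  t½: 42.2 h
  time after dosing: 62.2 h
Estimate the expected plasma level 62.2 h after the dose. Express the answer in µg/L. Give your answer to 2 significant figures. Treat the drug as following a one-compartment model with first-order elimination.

2300 µg/L

Total dose = 37.8 × 58 = 2192 mg
C₀ = Dose / Vd = 2192 / 341 = 6.428 mg/L
k = ln2 / t½ = 0.693147 / 42.2 = 0.01643 h⁻¹
C = C₀ · e^(−k·t) = 6.428 × e^(−0.01643 × 62.2)
  = 6.428 × 0.3599 = 2.313 mg/L
Convert: 2.313 mg/L × 1000 = 2313 µg/L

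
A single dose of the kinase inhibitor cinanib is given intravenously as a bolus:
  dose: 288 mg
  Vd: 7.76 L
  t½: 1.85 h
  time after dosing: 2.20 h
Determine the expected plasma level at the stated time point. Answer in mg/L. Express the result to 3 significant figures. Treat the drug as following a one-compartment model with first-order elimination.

16.3 mg/L

C₀ = Dose / Vd = 288.0 / 7.76 = 37.11 mg/L
k = ln2 / t½ = 0.693147 / 1.85 = 0.3747 h⁻¹
C = C₀ · e^(−k·t) = 37.11 × e^(−0.3747 × 2.20)
  = 37.11 × 0.4385 = 16.27 mg/L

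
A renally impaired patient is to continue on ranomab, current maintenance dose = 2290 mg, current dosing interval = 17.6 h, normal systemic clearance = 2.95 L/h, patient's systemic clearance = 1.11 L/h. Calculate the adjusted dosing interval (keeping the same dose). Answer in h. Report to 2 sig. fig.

To keep the same average steady-state level, dosing rate must scale with clearance.
CL ratio = 1.11 / 2.95 = 0.3763
New interval (same dose) = 17.6 / 0.3763 = 46.77 h

47 h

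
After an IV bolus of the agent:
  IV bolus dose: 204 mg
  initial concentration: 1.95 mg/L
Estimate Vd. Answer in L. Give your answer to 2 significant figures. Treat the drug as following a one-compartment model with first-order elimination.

Vd = Dose / C₀ = 204.0 / 1.95 = 104.6 L

100 L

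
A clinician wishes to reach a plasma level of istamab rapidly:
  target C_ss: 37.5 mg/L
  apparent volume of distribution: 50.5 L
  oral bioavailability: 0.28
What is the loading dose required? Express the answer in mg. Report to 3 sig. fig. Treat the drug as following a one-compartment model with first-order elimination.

6760 mg

LD = Css × Vd / F = 37.5 × 50.5 / 0.28 = 6763 mg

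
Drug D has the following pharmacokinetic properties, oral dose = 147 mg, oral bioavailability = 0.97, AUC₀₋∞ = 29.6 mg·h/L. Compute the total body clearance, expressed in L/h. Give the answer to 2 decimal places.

4.82 L/h

CL = F·Dose / AUC = 0.97 × 147 / 29.6 = 4.817 L/h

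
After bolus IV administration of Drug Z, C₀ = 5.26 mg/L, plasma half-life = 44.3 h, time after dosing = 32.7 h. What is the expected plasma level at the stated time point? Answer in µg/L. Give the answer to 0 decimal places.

3153 µg/L

k = ln2 / t½ = 0.693147 / 44.3 = 0.01565 h⁻¹
C = C₀ · e^(−k·t) = 5.260 × e^(−0.01565 × 32.7)
  = 5.260 × 0.5994 = 3.153 mg/L
Convert: 3.153 mg/L × 1000 = 3153 µg/L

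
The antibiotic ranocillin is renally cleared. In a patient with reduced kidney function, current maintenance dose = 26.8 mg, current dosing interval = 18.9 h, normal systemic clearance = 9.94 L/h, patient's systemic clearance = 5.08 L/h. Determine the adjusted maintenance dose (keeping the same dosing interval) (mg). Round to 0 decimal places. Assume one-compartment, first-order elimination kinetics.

14 mg

To keep the same average steady-state level, dosing rate must scale with clearance.
CL ratio = 5.08 / 9.94 = 0.5111
New dose (same interval) = 26.8 × 0.5111 = 13.70 mg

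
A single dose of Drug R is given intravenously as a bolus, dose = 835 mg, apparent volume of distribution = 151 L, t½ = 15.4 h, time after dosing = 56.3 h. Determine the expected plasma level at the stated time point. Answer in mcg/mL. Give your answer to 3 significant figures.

C₀ = Dose / Vd = 835.0 / 151 = 5.530 mg/L
k = ln2 / t½ = 0.693147 / 15.4 = 0.04501 h⁻¹
C = C₀ · e^(−k·t) = 5.530 × e^(−0.04501 × 56.3)
  = 5.530 × 0.07934 = 0.4388 mg/L
(0.4388 mg/L = 0.4388 mcg/mL)

0.439 mcg/mL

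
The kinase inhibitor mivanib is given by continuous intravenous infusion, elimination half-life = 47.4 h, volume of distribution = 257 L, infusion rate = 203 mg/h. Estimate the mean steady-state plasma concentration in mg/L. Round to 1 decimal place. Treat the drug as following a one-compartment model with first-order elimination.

54.0 mg/L

k = ln2 / t½ = 0.693147 / 47.4 = 0.01462 h⁻¹
CL = k × Vd = 0.01462 × 257 = 3.757 L/h
At steady state Css = R₀ / CL = 203 / 3.757 = 54.03 mg/L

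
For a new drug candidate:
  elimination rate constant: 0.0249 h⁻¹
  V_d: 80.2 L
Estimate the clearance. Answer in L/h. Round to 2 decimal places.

2.00 L/h

CL = k × Vd = 0.0249 × 80.2 = 1.997 L/h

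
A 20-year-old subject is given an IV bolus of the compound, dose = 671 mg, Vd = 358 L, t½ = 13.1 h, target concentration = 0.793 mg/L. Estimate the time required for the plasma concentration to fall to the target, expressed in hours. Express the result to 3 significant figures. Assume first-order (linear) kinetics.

C₀ = Dose / Vd = 671.0 / 358 = 1.874 mg/L
k = ln2 / t½ = 0.693147 / 13.1 = 0.05291 h⁻¹
t = ln(C₀ / C) / k = ln(1.874 / 0.793) / 0.05291
  = ln(2.363) / 0.05291 = 0.8599 / 0.05291 = 16.25 h

16.3 h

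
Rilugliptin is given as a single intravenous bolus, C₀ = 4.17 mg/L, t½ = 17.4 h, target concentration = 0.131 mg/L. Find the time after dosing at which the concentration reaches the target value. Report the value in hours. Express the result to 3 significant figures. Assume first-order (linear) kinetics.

k = ln2 / t½ = 0.693147 / 17.4 = 0.03984 h⁻¹
t = ln(C₀ / C) / k = ln(4.170 / 0.131) / 0.03984
  = ln(31.83) / 0.03984 = 3.460 / 0.03984 = 86.85 h

86.9 h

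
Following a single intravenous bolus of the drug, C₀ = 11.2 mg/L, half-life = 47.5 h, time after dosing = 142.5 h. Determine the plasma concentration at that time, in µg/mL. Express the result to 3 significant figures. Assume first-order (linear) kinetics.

1.40 µg/mL

k = ln2 / t½ = 0.693147 / 47.5 = 0.01459 h⁻¹
t / t½ = 142.5 / 47.5 = 3 half-lives
C = C₀ × (1/2)^3 = 11.20 × 0.1250 = 1.400 mg/L
(1.400 mg/L = 1.400 µg/mL)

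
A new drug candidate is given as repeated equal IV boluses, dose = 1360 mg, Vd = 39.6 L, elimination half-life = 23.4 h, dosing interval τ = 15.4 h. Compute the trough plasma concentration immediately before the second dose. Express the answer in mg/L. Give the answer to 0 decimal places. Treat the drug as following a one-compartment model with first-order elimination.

C₀ per dose = Dose / Vd = 1360 / 39.6 = 34.34 mg/L
k = ln2 / t½ = 0.693147 / 23.4 = 0.02962 h⁻¹
Fraction remaining after one interval: r = e^(−kτ) = e^(−0.02962 × 15.4) = 0.6337
Before dose 2, 1 dose has been given (aged 1τ).
C_trough = C₀ × r = 34.34 × 0.6337 = 21.76 mg/L

22 mg/L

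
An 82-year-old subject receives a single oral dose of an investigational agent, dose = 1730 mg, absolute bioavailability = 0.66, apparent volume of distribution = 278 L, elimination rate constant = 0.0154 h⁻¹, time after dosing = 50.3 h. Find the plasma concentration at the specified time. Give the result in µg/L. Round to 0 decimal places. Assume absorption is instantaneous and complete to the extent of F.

Amount reaching circulation = F × Dose = 0.66 × 1730 = 1142 mg
C₀ = F·Dose / Vd = 1142 / 278 = 4.108 mg/L
C = C₀ · e^(−k·t) = 4.108 × e^(−0.01540 × 50.3)
  = 4.108 × 0.4609 = 1.893 mg/L
Convert: 1.893 mg/L × 1000 = 1893 µg/L

1893 µg/L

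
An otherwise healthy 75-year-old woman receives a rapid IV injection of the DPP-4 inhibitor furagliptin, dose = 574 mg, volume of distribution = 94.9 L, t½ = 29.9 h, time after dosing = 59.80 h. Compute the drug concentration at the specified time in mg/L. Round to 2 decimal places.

1.51 mg/L

C₀ = Dose / Vd = 574.0 / 94.9 = 6.048 mg/L
k = ln2 / t½ = 0.693147 / 29.9 = 0.02318 h⁻¹
t / t½ = 59.80 / 29.9 = 2 half-lives
C = C₀ × (1/2)^2 = 6.048 × 0.2500 = 1.512 mg/L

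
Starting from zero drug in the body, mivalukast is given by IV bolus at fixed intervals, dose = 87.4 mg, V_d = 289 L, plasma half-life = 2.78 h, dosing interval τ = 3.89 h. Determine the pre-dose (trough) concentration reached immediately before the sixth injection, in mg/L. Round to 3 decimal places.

0.183 mg/L

C₀ per dose = Dose / Vd = 87.4 / 289 = 0.3024 mg/L
k = ln2 / t½ = 0.693147 / 2.78 = 0.2493 h⁻¹
Fraction remaining after one interval: r = e^(−kτ) = e^(−0.2493 × 3.89) = 0.3792
Before dose 6, 5 doses have been given (aged 1τ, 2τ, 3τ, 4τ, 5τ).
C_trough = C₀ × (r + r² + … + r^5) = C₀ × r(1−r^5)/(1−r)
        = 0.3024 × 0.3792 × (1 − 0.007840) / (1 − 0.3792) = 0.1833 mg/L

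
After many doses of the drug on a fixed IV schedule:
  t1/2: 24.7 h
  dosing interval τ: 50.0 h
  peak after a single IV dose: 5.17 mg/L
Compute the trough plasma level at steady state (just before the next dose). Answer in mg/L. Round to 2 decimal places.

k = ln2 / t½ = 0.693147 / 24.7 = 0.02806 h⁻¹
e^(−kτ) = e^(−0.02806 × 50.0) = 0.2459
Accumulation ratio R = 1 / (1 − e^(−kτ)) = 1 / (1 − 0.2459) = 1.326
Steady-state trough = C₀ × R × e^(−kτ) = 5.17 × 1.326 × 0.2459 = 1.686 mg/L

1.69 mg/L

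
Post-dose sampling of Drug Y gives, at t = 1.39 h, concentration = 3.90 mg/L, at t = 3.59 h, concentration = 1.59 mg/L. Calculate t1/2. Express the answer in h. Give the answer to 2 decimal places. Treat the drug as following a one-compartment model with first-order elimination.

1.70 h

k = ln(C₁/C₂) / (t₂ − t₁) = ln(3.90/1.59) / (3.59 − 1.39)
  = 0.8972 / 2.200 = 0.4078 h⁻¹
t½ = ln2 / k = 0.693147 / 0.4078 = 1.700 h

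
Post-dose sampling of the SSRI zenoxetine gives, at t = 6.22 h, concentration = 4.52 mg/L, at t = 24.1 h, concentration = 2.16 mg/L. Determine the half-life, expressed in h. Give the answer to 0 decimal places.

17 h

k = ln(C₁/C₂) / (t₂ − t₁) = ln(4.52/2.16) / (24.1 − 6.22)
  = 0.7384 / 17.88 = 0.04130 h⁻¹
t½ = ln2 / k = 0.693147 / 0.04130 = 16.78 h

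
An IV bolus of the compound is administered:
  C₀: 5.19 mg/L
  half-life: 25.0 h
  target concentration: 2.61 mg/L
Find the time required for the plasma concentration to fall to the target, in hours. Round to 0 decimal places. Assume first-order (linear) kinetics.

k = ln2 / t½ = 0.693147 / 25.0 = 0.02773 h⁻¹
t = ln(C₀ / C) / k = ln(5.190 / 2.61) / 0.02773
  = ln(1.989) / 0.02773 = 0.6876 / 0.02773 = 24.80 h

25 h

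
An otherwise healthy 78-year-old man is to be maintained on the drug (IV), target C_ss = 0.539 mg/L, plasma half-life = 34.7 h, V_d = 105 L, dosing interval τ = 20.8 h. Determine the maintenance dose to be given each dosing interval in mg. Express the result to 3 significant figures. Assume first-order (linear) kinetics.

k = ln2 / t½ = 0.693147 / 34.7 = 0.01998 h⁻¹
CL = k × Vd = 0.01998 × 105 = 2.098 L/h
At steady state, Dose/τ = Css × CL.
Dose = Css × CL × τ = 0.539 × 2.098 × 20.8 = 23.52 mg

23.5 mg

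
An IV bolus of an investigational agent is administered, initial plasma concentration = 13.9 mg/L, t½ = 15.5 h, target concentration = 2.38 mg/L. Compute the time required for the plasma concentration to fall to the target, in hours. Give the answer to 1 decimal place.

39.5 h

k = ln2 / t½ = 0.693147 / 15.5 = 0.04472 h⁻¹
t = ln(C₀ / C) / k = ln(13.90 / 2.38) / 0.04472
  = ln(5.840) / 0.04472 = 1.765 / 0.04472 = 39.47 h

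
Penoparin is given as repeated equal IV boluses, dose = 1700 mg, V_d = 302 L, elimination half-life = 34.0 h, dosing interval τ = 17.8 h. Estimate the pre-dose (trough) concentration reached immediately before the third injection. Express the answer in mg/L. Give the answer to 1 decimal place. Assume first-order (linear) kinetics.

6.6 mg/L

C₀ per dose = Dose / Vd = 1700 / 302 = 5.629 mg/L
k = ln2 / t½ = 0.693147 / 34.0 = 0.02039 h⁻¹
Fraction remaining after one interval: r = e^(−kτ) = e^(−0.02039 × 17.8) = 0.6956
Before dose 3, 2 doses have been given (aged 1τ, 2τ).
C_trough = C₀ × (r + r²) = 5.629 × (0.6956 + 0.4839) = 6.639 mg/L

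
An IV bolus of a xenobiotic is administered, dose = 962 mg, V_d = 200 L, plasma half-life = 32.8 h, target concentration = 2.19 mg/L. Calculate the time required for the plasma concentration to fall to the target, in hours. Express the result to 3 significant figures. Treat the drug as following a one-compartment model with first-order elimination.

37.2 h

C₀ = Dose / Vd = 962.0 / 200 = 4.810 mg/L
k = ln2 / t½ = 0.693147 / 32.8 = 0.02113 h⁻¹
t = ln(C₀ / C) / k = ln(4.810 / 2.19) / 0.02113
  = ln(2.196) / 0.02113 = 0.7866 / 0.02113 = 37.23 h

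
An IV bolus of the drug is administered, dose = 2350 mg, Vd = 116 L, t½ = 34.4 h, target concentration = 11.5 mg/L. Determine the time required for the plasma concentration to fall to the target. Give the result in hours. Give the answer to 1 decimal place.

C₀ = Dose / Vd = 2350 / 116 = 20.26 mg/L
k = ln2 / t½ = 0.693147 / 34.4 = 0.02015 h⁻¹
t = ln(C₀ / C) / k = ln(20.26 / 11.5) / 0.02015
  = ln(1.762) / 0.02015 = 0.5664 / 0.02015 = 28.11 h

28.1 h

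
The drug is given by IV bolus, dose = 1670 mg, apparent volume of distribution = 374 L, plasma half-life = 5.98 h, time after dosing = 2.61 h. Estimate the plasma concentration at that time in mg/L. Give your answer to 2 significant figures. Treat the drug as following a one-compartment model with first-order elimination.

3.3 mg/L

C₀ = Dose / Vd = 1670 / 374 = 4.465 mg/L
k = ln2 / t½ = 0.693147 / 5.98 = 0.1159 h⁻¹
C = C₀ · e^(−k·t) = 4.465 × e^(−0.1159 × 2.61)
  = 4.465 × 0.7390 = 3.300 mg/L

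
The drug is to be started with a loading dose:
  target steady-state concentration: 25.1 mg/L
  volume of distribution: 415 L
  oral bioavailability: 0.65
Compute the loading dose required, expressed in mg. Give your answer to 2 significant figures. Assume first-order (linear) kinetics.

16000 mg

LD = Css × Vd / F = 25.1 × 415 / 0.65 = 16030 mg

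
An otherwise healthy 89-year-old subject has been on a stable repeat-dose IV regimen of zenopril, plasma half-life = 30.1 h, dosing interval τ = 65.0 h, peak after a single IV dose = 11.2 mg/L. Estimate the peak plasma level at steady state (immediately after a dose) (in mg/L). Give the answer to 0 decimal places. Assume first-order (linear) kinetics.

14 mg/L

k = ln2 / t½ = 0.693147 / 30.1 = 0.02303 h⁻¹
e^(−kτ) = e^(−0.02303 × 65.0) = 0.2238
Accumulation ratio R = 1 / (1 − e^(−kτ)) = 1 / (1 − 0.2238) = 1.288
Steady-state peak = C₀ × R = 11.2 × 1.288 = 14.43 mg/L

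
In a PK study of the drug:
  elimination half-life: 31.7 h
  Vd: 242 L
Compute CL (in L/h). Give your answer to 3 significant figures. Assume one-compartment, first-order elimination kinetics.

5.29 L/h

k = ln2 / t½ = 0.693147 / 31.7 = 0.02187 h⁻¹
CL = k × Vd = 0.02187 × 242 = 5.293 L/h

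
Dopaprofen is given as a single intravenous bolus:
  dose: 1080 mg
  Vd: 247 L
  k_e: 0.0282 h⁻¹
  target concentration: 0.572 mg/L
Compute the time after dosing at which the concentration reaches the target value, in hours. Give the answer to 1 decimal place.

C₀ = Dose / Vd = 1080 / 247 = 4.372 mg/L
t = ln(C₀ / C) / k = ln(4.372 / 0.572) / 0.02820
  = ln(7.643) / 0.02820 = 2.034 / 0.02820 = 72.13 h

72.1 h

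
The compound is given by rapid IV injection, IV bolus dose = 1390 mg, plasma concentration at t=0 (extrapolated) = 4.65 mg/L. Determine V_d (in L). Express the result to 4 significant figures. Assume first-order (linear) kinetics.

298.9 L

Vd = Dose / C₀ = 1390 / 4.65 = 298.9 L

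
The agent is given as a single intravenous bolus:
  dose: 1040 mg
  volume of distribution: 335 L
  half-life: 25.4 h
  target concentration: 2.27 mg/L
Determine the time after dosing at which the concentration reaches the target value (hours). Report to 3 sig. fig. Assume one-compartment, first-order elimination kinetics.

C₀ = Dose / Vd = 1040 / 335 = 3.104 mg/L
k = ln2 / t½ = 0.693147 / 25.4 = 0.02729 h⁻¹
t = ln(C₀ / C) / k = ln(3.104 / 2.27) / 0.02729
  = ln(1.367) / 0.02729 = 0.3126 / 0.02729 = 11.45 h

11.5 h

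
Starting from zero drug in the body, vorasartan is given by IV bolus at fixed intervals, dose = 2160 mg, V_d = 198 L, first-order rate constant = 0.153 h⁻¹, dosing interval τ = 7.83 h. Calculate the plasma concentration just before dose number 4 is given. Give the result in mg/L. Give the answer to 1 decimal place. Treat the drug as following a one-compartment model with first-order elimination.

4.6 mg/L

C₀ per dose = Dose / Vd = 2160 / 198 = 10.91 mg/L
Fraction remaining after one interval: r = e^(−kτ) = e^(−0.1530 × 7.83) = 0.3018
Before dose 4, 3 doses have been given (aged 1τ, 2τ, 3τ).
C_trough = C₀ × (r + r² + … + r^3) = C₀ × r(1−r^3)/(1−r)
        = 10.91 × 0.3018 × (1 − 0.02749) / (1 − 0.3018) = 4.586 mg/L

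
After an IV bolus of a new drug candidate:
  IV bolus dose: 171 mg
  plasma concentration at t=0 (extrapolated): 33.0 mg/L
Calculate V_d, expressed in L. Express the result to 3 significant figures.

Vd = Dose / C₀ = 171.0 / 33.0 = 5.182 L

5.18 L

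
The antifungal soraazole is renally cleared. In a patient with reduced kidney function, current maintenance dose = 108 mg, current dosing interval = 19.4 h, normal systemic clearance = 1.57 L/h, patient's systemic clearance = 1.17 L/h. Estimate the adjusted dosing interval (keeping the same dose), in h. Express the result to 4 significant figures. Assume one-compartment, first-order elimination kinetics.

26.03 h

To keep the same average steady-state level, dosing rate must scale with clearance.
CL ratio = 1.17 / 1.57 = 0.7452
New interval (same dose) = 19.4 / 0.7452 = 26.03 h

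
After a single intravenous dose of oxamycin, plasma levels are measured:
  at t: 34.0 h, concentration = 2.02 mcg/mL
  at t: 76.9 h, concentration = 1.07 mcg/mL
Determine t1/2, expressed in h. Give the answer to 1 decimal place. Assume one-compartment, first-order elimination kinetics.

k = ln(C₁/C₂) / (t₂ − t₁) = ln(2.02/1.07) / (76.9 − 34.0)
  = 0.6354 / 42.90 = 0.01481 h⁻¹
t½ = ln2 / k = 0.693147 / 0.01481 = 46.80 h

46.8 h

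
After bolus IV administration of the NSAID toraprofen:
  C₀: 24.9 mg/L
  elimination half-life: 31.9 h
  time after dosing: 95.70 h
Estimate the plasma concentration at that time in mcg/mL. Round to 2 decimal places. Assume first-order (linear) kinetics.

3.11 mcg/mL

k = ln2 / t½ = 0.693147 / 31.9 = 0.02173 h⁻¹
t / t½ = 95.70 / 31.9 = 3 half-lives
C = C₀ × (1/2)^3 = 24.90 × 0.1250 = 3.113 mg/L
(3.113 mg/L = 3.113 mcg/mL)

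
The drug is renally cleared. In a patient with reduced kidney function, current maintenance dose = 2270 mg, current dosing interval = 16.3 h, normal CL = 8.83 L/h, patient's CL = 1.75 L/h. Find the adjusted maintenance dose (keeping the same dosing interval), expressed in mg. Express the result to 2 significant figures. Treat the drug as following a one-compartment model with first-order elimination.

To keep the same average steady-state level, dosing rate must scale with clearance.
CL ratio = 1.75 / 8.83 = 0.1982
New dose (same interval) = 2270 × 0.1982 = 449.9 mg

450 mg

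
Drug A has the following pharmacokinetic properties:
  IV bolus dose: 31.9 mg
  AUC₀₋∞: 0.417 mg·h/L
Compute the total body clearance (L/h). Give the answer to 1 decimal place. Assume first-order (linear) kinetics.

CL = Dose / AUC = 31.9 / 0.417 = 76.50 L/h

76.5 L/h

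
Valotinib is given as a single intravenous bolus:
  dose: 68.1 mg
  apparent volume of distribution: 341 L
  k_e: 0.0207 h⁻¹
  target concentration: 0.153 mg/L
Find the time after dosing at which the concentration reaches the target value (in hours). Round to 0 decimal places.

C₀ = Dose / Vd = 68.10 / 341 = 0.1997 mg/L
t = ln(C₀ / C) / k = ln(0.1997 / 0.153) / 0.02070
  = ln(1.305) / 0.02070 = 0.2662 / 0.02070 = 12.86 h

13 h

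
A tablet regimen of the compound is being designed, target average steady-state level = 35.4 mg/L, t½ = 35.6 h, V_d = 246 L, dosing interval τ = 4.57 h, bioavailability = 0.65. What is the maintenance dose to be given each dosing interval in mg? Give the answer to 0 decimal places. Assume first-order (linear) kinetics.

k = ln2 / t½ = 0.693147 / 35.6 = 0.01947 h⁻¹
CL = k × Vd = 0.01947 × 246 = 4.790 L/h
At steady state, F × (Dose/τ) = Css × CL.
Dose = Css × CL × τ / F = 35.4 × 4.790 × 4.57 / 0.65 = 1192 mg

1192 mg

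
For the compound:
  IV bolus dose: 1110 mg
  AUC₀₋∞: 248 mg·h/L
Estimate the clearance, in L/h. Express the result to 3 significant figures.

CL = Dose / AUC = 1110 / 248 = 4.476 L/h

4.48 L/h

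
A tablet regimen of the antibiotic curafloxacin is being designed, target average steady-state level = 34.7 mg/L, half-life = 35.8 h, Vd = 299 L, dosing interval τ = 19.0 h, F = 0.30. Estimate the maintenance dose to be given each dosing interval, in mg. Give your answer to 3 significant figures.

k = ln2 / t½ = 0.693147 / 35.8 = 0.01936 h⁻¹
CL = k × Vd = 0.01936 × 299 = 5.789 L/h
At steady state, F × (Dose/τ) = Css × CL.
Dose = Css × CL × τ / F = 34.7 × 5.789 × 19.0 / 0.30 = 12720 mg

12700 mg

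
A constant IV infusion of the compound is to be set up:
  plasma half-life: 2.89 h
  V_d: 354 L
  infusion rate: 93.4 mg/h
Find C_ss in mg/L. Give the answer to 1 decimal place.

k = ln2 / t½ = 0.693147 / 2.89 = 0.2398 h⁻¹
CL = k × Vd = 0.2398 × 354 = 84.89 L/h
At steady state Css = R₀ / CL = 93.4 / 84.89 = 1.100 mg/L

1.1 mg/L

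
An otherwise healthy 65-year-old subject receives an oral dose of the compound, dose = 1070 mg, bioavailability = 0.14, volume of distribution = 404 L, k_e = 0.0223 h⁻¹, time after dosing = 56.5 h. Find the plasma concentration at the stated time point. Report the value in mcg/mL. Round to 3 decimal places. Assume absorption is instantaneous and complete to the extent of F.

0.105 mcg/mL

Amount reaching circulation = F × Dose = 0.14 × 1070 = 149.8 mg
C₀ = F·Dose / Vd = 149.8 / 404 = 0.3708 mg/L
C = C₀ · e^(−k·t) = 0.3708 × e^(−0.02230 × 56.5)
  = 0.3708 × 0.2837 = 0.1052 mg/L
(0.1052 mg/L = 0.1052 mcg/mL)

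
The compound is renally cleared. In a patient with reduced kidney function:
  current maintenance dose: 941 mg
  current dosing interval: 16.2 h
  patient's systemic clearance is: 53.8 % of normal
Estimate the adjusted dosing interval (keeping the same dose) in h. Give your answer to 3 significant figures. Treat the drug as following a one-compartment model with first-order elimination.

30.1 h

To keep the same average steady-state level, dosing rate must scale with clearance.
CL ratio = 53.8 / 100 = 0.5380
New interval (same dose) = 16.2 / 0.5380 = 30.11 h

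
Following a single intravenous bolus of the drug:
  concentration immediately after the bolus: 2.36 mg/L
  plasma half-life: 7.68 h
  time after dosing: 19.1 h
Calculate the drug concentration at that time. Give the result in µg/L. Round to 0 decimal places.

k = ln2 / t½ = 0.693147 / 7.68 = 0.09025 h⁻¹
C = C₀ · e^(−k·t) = 2.360 × e^(−0.09025 × 19.1)
  = 2.360 × 0.1784 = 0.4210 mg/L
Convert: 0.4210 mg/L × 1000 = 421.0 µg/L

421 µg/L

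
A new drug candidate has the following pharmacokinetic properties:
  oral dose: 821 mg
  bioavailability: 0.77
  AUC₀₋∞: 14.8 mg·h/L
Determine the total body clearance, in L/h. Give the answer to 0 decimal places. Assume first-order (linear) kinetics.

CL = F·Dose / AUC = 0.77 × 821 / 14.8 = 42.71 L/h

43 L/h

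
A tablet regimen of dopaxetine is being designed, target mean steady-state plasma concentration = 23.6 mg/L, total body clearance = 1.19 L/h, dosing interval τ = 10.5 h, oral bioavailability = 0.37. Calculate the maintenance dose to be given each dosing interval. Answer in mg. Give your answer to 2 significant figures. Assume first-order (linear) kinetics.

800 mg

At steady state, F × (Dose/τ) = Css × CL.
Dose = Css × CL × τ / F = 23.6 × 1.190 × 10.5 / 0.37 = 797.0 mg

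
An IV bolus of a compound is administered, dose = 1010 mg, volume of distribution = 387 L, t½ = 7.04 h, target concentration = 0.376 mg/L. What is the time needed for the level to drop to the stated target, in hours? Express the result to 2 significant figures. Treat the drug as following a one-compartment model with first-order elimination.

20 h

C₀ = Dose / Vd = 1010 / 387 = 2.610 mg/L
k = ln2 / t½ = 0.693147 / 7.04 = 0.09846 h⁻¹
t = ln(C₀ / C) / k = ln(2.610 / 0.376) / 0.09846
  = ln(6.941) / 0.09846 = 1.937 / 0.09846 = 19.67 h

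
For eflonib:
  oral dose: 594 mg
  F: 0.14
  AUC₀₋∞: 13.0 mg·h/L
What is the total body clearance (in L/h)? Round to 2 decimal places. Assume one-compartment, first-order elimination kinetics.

CL = F·Dose / AUC = 0.14 × 594 / 13.0 = 6.397 L/h

6.40 L/h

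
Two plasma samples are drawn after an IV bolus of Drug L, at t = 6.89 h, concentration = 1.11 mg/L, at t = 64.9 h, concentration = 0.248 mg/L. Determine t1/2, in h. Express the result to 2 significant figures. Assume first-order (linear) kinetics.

k = ln(C₁/C₂) / (t₂ − t₁) = ln(1.11/0.248) / (64.9 − 6.89)
  = 1.499 / 58.01 = 0.02584 h⁻¹
t½ = ln2 / k = 0.693147 / 0.02584 = 26.82 h

27 h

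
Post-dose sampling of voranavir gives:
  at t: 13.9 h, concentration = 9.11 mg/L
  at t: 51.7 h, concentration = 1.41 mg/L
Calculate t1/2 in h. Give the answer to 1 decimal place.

k = ln(C₁/C₂) / (t₂ − t₁) = ln(9.11/1.41) / (51.7 − 13.9)
  = 1.866 / 37.80 = 0.04937 h⁻¹
t½ = ln2 / k = 0.693147 / 0.04937 = 14.04 h

14.0 h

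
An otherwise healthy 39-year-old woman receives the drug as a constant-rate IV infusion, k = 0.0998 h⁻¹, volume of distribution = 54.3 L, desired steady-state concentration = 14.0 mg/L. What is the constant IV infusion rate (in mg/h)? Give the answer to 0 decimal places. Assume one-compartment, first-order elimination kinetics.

76 mg/h

CL = k × Vd = 0.09980 × 54.3 = 5.419 L/h
At steady state, infusion rate R₀ = Css × CL = 14.0 × 5.419 = 75.87 mg/h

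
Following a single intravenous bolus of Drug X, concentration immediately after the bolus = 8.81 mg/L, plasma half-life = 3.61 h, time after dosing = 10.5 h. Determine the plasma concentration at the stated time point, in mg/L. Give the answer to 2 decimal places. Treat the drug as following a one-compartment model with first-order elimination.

k = ln2 / t½ = 0.693147 / 3.61 = 0.1920 h⁻¹
C = C₀ · e^(−k·t) = 8.810 × e^(−0.1920 × 10.5)
  = 8.810 × 0.1332 = 1.173 mg/L

1.17 mg/L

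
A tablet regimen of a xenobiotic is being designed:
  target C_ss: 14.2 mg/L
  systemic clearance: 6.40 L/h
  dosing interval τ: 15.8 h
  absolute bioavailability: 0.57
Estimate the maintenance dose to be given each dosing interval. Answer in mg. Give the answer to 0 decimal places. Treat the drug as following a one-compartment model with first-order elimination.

2519 mg

At steady state, F × (Dose/τ) = Css × CL.
Dose = Css × CL × τ / F = 14.2 × 6.400 × 15.8 / 0.57 = 2519 mg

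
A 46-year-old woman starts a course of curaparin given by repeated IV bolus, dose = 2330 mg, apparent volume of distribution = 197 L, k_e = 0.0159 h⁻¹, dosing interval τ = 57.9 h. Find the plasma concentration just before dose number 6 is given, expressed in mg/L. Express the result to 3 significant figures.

7.75 mg/L

C₀ per dose = Dose / Vd = 2330 / 197 = 11.83 mg/L
Fraction remaining after one interval: r = e^(−kτ) = e^(−0.01590 × 57.9) = 0.3983
Before dose 6, 5 doses have been given (aged 1τ, 2τ, 3τ, 4τ, 5τ).
C_trough = C₀ × (r + r² + … + r^5) = C₀ × r(1−r^5)/(1−r)
        = 11.83 × 0.3983 × (1 − 0.01002) / (1 − 0.3983) = 7.752 mg/L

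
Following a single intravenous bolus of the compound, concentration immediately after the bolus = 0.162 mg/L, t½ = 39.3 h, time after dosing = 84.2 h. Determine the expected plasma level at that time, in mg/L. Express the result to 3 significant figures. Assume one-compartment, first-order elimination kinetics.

0.0367 mg/L

k = ln2 / t½ = 0.693147 / 39.3 = 0.01764 h⁻¹
C = C₀ · e^(−k·t) = 0.1620 × e^(−0.01764 × 84.2)
  = 0.1620 × 0.2264 = 0.03668 mg/L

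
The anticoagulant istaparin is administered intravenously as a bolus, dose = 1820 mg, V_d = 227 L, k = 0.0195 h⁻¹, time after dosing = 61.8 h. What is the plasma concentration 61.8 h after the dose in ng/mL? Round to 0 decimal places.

C₀ = Dose / Vd = 1820 / 227 = 8.018 mg/L
C = C₀ · e^(−k·t) = 8.018 × e^(−0.01950 × 61.8)
  = 8.018 × 0.2997 = 2.403 mg/L
Convert: 2.403 mg/L × 1000 = 2403 ng/mL

2403 ng/mL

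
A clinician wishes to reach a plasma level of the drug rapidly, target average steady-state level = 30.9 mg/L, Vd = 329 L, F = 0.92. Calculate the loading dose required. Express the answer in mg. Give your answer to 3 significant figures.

LD = Css × Vd / F = 30.9 × 329 / 0.92 = 11050 mg

11100 mg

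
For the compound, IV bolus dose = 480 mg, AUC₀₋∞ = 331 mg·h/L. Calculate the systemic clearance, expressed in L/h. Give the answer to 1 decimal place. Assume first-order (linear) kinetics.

1.5 L/h

CL = Dose / AUC = 480 / 331 = 1.450 L/h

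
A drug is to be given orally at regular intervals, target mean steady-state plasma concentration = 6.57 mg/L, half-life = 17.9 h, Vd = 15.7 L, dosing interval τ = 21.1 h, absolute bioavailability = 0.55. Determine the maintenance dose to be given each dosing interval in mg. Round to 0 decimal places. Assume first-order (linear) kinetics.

153 mg

k = ln2 / t½ = 0.693147 / 17.9 = 0.03872 h⁻¹
CL = k × Vd = 0.03872 × 15.7 = 0.6079 L/h
At steady state, F × (Dose/τ) = Css × CL.
Dose = Css × CL × τ / F = 6.57 × 0.6079 × 21.1 / 0.55 = 153.2 mg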